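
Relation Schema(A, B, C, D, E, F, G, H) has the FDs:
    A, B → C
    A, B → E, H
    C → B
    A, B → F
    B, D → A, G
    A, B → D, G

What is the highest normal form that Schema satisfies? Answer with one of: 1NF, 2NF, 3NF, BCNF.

3NF

Candidate keys: {A, B}, {A, C}, {B, D}, {C, D}. Prime attributes: {A, B, C, D}.
C → B: {C}⁺ = {B, C}, which is not all of the attributes, so the left side is not a superkey — BCNF is violated.
Since {B} ⊆ prime attributes and every other non-superkey FD also has a prime right side, the schema is in 3NF.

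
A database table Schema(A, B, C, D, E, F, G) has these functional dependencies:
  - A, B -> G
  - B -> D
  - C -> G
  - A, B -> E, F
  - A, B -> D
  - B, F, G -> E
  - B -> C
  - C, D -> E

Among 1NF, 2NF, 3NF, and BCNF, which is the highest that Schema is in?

Candidate key: {A, B}. Prime attributes: {A, B}.
B -> D breaks BCNF: {B}⁺ = {B, C, D, E, G}, so {B} is not a superkey.
B -> D has non-prime {D} on the right and a non-superkey on the left, so 3NF fails.
The proper key subset {B} of {A, B} determines non-prime {C, D, E, G}, so the relation is not even in 2NF.

1NF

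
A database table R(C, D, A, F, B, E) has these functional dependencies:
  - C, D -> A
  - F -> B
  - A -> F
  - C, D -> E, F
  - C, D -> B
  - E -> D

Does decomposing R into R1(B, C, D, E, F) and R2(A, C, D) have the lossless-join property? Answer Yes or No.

Common attributes: {C, D}; their closure is {A, B, C, D, E, F}.
Since R1 ⊆ {A, B, C, D, E, F}, the intersection is a superkey of R1; the decomposition is lossless.

Yes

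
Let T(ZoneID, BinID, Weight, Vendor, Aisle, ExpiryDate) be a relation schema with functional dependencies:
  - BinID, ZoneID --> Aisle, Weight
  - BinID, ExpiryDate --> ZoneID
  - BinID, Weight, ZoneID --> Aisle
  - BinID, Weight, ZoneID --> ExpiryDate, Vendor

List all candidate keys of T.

{BinID, ExpiryDate}, {BinID, ZoneID}

Attributes never on any right-hand side: {BinID} — every candidate key must contain it.
{BinID, ExpiryDate}⁺ = {Aisle, BinID, ExpiryDate, Vendor, Weight, ZoneID}, which is every attribute, so {BinID, ExpiryDate} is a candidate key.
{BinID, ZoneID}⁺ = {Aisle, BinID, ExpiryDate, Vendor, Weight, ZoneID}, which is every attribute, so {BinID, ZoneID} is a candidate key.
No proper subset of any of these is a key, and no other minimal superkey exists.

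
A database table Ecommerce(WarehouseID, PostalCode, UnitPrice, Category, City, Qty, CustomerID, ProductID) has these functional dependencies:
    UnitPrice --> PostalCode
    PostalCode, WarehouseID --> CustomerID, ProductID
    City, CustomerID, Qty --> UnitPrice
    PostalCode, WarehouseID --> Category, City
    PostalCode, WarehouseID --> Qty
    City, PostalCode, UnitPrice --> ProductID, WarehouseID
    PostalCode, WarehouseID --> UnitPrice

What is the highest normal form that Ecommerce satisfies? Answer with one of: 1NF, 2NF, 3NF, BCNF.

Candidate keys: {City, CustomerID, Qty}, {City, UnitPrice}, {PostalCode, WarehouseID}, {UnitPrice, WarehouseID}. Prime attributes: {City, CustomerID, PostalCode, Qty, UnitPrice, WarehouseID}.
UnitPrice --> PostalCode breaks BCNF: {UnitPrice}⁺ = {PostalCode, UnitPrice}, so {UnitPrice} is not a superkey.
But every attribute on its right side ({PostalCode}) is prime, and the same holds for every other non-superkey FD, so 3NF still holds.

3NF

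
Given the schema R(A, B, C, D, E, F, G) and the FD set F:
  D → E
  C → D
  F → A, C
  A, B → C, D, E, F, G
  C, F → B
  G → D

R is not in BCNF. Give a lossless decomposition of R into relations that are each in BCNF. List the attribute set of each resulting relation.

{A, B, C, F, G}; {C, D}; {D, E}

Candidate keys of the original relation: {A, B}, {F}.
Within {A, B, C, D, E, F, G}: {D}⁺ ∩ {A, B, C, D, E, F, G} = {D, E}, not the whole set, so D → E violates BCNF; decompose into {D, E} and {A, B, C, D, F, G}.
{D, E}: every determinant is a superkey — BCNF.
Within {A, B, C, D, F, G}: {C}⁺ ∩ {A, B, C, D, F, G} = {C, D}, not the whole set, so C → D violates BCNF; decompose into {C, D} and {A, B, C, F, G}.
{C, D}: every determinant is a superkey — BCNF.
{A, B, C, F, G}: every determinant is a superkey — BCNF.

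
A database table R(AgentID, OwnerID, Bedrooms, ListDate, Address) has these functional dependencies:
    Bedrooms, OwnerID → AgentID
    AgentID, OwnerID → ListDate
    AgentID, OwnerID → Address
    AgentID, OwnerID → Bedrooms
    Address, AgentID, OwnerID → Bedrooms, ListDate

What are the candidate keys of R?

{AgentID, OwnerID}, {Bedrooms, OwnerID}

No FD produces {OwnerID}, so it must be in every candidate key.
{AgentID, OwnerID}⁺ = {Address, AgentID, Bedrooms, ListDate, OwnerID} — all of the relation — so {AgentID, OwnerID} is a candidate key.
{Bedrooms, OwnerID}⁺ = {Address, AgentID, Bedrooms, ListDate, OwnerID} — all of the relation — so {Bedrooms, OwnerID} is a candidate key.
These are minimal and exhaustive — every other superkey contains one of them.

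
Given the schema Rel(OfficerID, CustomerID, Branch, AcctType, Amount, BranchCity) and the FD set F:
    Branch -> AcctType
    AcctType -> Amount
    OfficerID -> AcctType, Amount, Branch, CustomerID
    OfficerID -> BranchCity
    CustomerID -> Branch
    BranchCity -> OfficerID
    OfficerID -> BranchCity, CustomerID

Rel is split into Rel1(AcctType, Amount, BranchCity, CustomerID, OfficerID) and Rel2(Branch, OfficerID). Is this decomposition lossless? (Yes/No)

Yes

The shared attributes are {OfficerID} and {OfficerID}⁺ = {AcctType, Amount, Branch, BranchCity, CustomerID, OfficerID}.
Rel1 is contained in that closure, so Rel1 ∩ Rel2 -> Rel1 holds and the join is lossless.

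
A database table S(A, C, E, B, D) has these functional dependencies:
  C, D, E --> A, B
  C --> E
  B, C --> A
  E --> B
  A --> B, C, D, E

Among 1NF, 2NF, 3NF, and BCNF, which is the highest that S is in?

2NF

Candidate keys: {A}, {C}. Prime attributes: {A, C}.
E --> B breaks BCNF: {E}⁺ = {B, E}, so {E} is not a superkey.
E --> B has non-prime {B} on the right and a non-superkey on the left, so 3NF fails.
With only single-attribute keys there can be no partial dependency, so 2NF holds.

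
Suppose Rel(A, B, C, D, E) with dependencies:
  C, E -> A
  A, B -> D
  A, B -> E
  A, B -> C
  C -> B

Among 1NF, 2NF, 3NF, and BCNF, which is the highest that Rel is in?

Candidate keys: {A, B}, {A, C}, {C, E}. Prime attributes: {A, B, C, E}.
For C -> B we have {C}⁺ = {B, C}; {C} is not a superkey, so BCNF fails.
Since {B} ⊆ prime attributes and every other non-superkey FD also has a prime right side, the schema is in 3NF.

3NF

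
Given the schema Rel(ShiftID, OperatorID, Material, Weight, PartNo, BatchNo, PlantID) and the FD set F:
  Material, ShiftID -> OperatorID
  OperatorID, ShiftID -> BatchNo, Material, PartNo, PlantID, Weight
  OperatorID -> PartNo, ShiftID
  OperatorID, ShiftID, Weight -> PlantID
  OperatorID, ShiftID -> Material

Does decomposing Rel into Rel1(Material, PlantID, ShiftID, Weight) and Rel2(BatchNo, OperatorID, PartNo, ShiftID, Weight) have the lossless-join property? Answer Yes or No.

The shared attributes are {ShiftID, Weight} and {ShiftID, Weight}⁺ = {ShiftID, Weight}.
Rel1 ⊄ {ShiftID, Weight} and Rel2 ⊄ {ShiftID, Weight}, so the split is lossy.

No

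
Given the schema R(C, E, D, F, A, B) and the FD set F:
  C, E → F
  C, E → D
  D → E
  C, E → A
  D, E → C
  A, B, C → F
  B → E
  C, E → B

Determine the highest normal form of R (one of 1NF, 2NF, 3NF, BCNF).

Candidate keys: {B, C}, {C, E}, {D}. Prime attributes: {B, C, D, E}.
B → E: {B}⁺ = {B, E}, which is not all of the attributes, so the left side is not a superkey — BCNF is violated.
But every attribute on its right side ({E}) is prime, and the same holds for every other non-superkey FD, so 3NF still holds.

3NF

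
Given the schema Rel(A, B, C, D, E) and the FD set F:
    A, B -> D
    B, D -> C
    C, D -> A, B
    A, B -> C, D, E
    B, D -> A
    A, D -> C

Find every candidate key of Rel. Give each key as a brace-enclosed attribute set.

{A, B}, {A, D}, {B, D}, {C, D}

{A, B}⁺ = {A, B, C, D, E} — all of the relation — so {A, B} is a candidate key.
{A, D}⁺ = {A, B, C, D, E} — all of the relation — so {A, D} is a candidate key.
{B, D}⁺ = {A, B, C, D, E} — all of the relation — so {B, D} is a candidate key.
{C, D}⁺ = {A, B, C, D, E} — all of the relation — so {C, D} is a candidate key.
Any other superkey properly contains one of these, so there are no further candidate keys.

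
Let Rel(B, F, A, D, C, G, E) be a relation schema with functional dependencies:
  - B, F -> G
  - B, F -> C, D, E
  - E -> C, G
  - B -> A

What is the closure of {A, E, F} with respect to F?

{A, C, E, F, G}

Start with {A, E, F}.
E -> C, G applies; add {C, G} → now {A, C, E, F, G}.
No further FD applies.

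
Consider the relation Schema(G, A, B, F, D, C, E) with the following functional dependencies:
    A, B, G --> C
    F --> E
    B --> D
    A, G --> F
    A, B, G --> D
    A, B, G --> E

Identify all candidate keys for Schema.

{A, B, G}

{A, B, G} never appear on the right of any FD, so every key must include all of them.
{A, B, G} is a candidate key since {A, B, G}⁺ = {A, B, C, D, E, F, G} covers every attribute.
Every other attribute set either contains this one or has a smaller closure.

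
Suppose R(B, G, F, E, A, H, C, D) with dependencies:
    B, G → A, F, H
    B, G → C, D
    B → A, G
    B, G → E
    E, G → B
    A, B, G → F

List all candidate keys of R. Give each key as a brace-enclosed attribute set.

{B}⁺ = {A, B, C, D, E, F, G, H} — all of the relation — so {B} is a candidate key.
{E, G}⁺ = {A, B, C, D, E, F, G, H} — all of the relation — so {E, G} is a candidate key.
No proper subset of any of these is a key, and no other minimal superkey exists.

{B}, {E, G}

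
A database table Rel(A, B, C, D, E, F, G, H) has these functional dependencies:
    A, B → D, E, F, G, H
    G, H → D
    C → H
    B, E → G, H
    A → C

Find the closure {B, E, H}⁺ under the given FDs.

{B, D, E, G, H}

Start with {B, E, H}.
B, E → G, H applies; add {G} → now {B, E, G, H}.
G, H → D applies; add {D} → now {B, D, E, G, H}.
No further FD applies.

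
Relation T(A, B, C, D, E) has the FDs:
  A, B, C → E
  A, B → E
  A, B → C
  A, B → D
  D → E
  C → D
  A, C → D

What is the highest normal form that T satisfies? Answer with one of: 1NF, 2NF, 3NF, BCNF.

Candidate key: {A, B}. Prime attributes: {A, B}.
D → E breaks BCNF: {D}⁺ = {D, E}, so {D} is not a superkey.
D → E has non-prime {E} on the right and a non-superkey on the left, so 3NF fails.
Checking every proper subset of each key, none determines a non-prime attribute — 2NF is satisfied.

2NF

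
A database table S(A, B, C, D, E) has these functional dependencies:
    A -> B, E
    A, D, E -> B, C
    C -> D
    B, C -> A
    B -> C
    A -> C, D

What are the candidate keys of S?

{A}, {B}

{A} is a candidate key since {A}⁺ = {A, B, C, D, E} covers every attribute.
{B} is a candidate key since {B}⁺ = {A, B, C, D, E} covers every attribute.
No proper subset of any of these is a key, and no other minimal superkey exists.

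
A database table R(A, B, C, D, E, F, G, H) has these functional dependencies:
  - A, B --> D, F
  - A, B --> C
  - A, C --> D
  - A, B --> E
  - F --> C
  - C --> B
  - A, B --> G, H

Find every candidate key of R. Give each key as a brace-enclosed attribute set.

{A, B}, {A, C}, {A, F}

{A} never appears on the right of any FD, so every key must include it.
{A, B}⁺ = {A, B, C, D, E, F, G, H}, which is every attribute, so {A, B} is a candidate key.
{A, C}⁺ = {A, B, C, D, E, F, G, H}, which is every attribute, so {A, C} is a candidate key.
{A, F}⁺ = {A, B, C, D, E, F, G, H}, which is every attribute, so {A, F} is a candidate key.
No proper subset of any of these is a key, and no other minimal superkey exists.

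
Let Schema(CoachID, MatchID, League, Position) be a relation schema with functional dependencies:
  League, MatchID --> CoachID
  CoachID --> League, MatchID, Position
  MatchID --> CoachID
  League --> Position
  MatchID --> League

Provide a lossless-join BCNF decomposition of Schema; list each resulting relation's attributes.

{CoachID, League, MatchID}; {League, Position}

Candidate keys of the original relation: {CoachID}, {MatchID}.
{CoachID, League, MatchID, Position}: {League} determines {League, Position} here but is not a superkey — split on League --> Position, giving {League, Position} and {CoachID, League, MatchID}.
{League, Position} has no BCNF violation.
{CoachID, League, MatchID} has no BCNF violation.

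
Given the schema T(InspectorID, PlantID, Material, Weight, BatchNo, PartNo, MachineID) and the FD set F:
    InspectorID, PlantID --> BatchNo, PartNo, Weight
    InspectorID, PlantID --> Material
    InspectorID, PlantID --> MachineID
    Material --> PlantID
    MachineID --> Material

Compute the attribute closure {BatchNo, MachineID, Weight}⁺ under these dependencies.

{BatchNo, MachineID, Material, PlantID, Weight}

Start with {BatchNo, MachineID, Weight}.
MachineID --> Material applies; add {Material} → now {BatchNo, MachineID, Material, Weight}.
Material --> PlantID applies; add {PlantID} → now {BatchNo, MachineID, Material, PlantID, Weight}.
No further FD applies.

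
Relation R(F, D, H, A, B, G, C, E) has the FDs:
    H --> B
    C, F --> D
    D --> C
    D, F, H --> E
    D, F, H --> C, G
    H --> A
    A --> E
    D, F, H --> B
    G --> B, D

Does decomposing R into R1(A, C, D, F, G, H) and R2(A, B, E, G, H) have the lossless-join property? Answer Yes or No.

Yes

R1 ∩ R2 = {A, G, H}; its closure under F is {A, B, C, D, E, G, H}.
R2 is contained in that closure, so R1 ∩ R2 --> R2 holds and the join is lossless.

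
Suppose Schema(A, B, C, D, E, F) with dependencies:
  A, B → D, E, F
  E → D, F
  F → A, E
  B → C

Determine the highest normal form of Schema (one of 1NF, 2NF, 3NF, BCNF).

1NF

Candidate keys: {A, B}, {B, E}, {B, F}. Prime attributes: {A, B, E, F}.
For E → D, F we have {E}⁺ = {A, D, E, F}; {E} is not a superkey, so BCNF fails.
E → D, F has non-prime {D} on the right and a non-superkey on the left, so 3NF fails.
Since {B} ⊂ {A, B} and {B}⁺ ⊇ {C} with {C} non-prime, there is a partial dependency; 2NF fails.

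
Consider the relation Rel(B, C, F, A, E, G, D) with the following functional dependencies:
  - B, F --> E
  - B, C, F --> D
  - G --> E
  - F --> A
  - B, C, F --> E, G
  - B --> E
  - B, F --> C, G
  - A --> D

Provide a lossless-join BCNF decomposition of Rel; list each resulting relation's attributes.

Candidate key of the original relation: {B, F}.
{A, B, C, D, E, F, G}: {G} determines {E, G} here but is not a superkey — split on G --> E, giving {E, G} and {A, B, C, D, F, G}.
{E, G}: every determinant is a superkey — BCNF.
{A, B, C, D, F, G}: {F} determines {A, D, F} here but is not a superkey — split on F --> A, D, giving {A, D, F} and {B, C, F, G}.
{A, D, F}: {A} determines {A, D} here but is not a superkey — split on A --> D, giving {A, D} and {A, F}.
{A, D}: every determinant is a superkey — BCNF.
{A, F}: every determinant is a superkey — BCNF.
{B, C, F, G}: every determinant is a superkey — BCNF.

{A, D}; {A, F}; {B, C, F, G}; {E, G}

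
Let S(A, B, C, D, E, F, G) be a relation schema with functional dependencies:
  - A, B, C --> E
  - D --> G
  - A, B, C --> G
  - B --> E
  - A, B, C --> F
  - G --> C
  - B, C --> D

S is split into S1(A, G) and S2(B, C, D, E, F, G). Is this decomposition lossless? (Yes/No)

S1 ∩ S2 = {G}; its closure under F is {C, G}.
Neither S1 nor S2 is contained in that closure, so the decomposition is lossy.

No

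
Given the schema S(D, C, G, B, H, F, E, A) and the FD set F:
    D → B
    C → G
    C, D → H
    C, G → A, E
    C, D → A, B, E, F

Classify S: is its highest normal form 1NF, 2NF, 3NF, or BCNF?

1NF

Candidate key: {C, D}. Prime attributes: {C, D}.
D → B breaks BCNF: {D}⁺ = {B, D}, so {D} is not a superkey.
Because {B} is non-prime and the left side of D → B is not a superkey, the relation is not in 3NF.
Since {C} ⊂ {C, D} and {C}⁺ ⊇ {A, E, G} with {A, E, G} non-prime, there is a partial dependency; 2NF fails.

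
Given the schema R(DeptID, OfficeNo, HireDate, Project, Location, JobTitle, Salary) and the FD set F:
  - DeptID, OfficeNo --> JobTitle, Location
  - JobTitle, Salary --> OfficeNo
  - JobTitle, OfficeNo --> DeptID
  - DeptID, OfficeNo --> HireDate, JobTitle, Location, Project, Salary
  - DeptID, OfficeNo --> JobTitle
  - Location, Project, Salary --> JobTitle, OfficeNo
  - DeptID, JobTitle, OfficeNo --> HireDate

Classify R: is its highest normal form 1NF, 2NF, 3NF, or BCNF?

Candidate keys: {DeptID, OfficeNo}, {JobTitle, OfficeNo}, {JobTitle, Salary}, {Location, Project, Salary}. Prime attributes: {DeptID, JobTitle, Location, OfficeNo, Project, Salary}.
Each dependency's left side is a superkey — BCNF holds.

BCNF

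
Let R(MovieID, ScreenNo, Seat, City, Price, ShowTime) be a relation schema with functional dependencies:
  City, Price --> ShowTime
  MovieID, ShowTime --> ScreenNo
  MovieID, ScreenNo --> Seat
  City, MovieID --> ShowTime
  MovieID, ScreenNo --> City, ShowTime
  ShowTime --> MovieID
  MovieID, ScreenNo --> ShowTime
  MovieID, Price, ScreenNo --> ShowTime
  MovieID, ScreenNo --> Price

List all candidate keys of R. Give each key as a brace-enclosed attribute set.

{City, MovieID}, {City, Price}, {MovieID, ScreenNo}, {ShowTime}

Closure of {ShowTime} is {City, MovieID, Price, ScreenNo, Seat, ShowTime}, the whole schema; {ShowTime} is a candidate key.
Closure of {City, MovieID} is {City, MovieID, Price, ScreenNo, Seat, ShowTime}, the whole schema; {City, MovieID} is a candidate key.
Closure of {City, Price} is {City, MovieID, Price, ScreenNo, Seat, ShowTime}, the whole schema; {City, Price} is a candidate key.
Closure of {MovieID, ScreenNo} is {City, MovieID, Price, ScreenNo, Seat, ShowTime}, the whole schema; {MovieID, ScreenNo} is a candidate key.
Any other superkey properly contains one of these, so there are no further candidate keys.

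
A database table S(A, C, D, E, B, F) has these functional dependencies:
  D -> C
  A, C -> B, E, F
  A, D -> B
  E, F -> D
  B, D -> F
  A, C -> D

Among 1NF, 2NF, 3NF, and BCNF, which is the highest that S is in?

3NF

Candidate keys: {A, C}, {A, D}, {A, E, F}. Prime attributes: {A, C, D, E, F}.
For D -> C we have {D}⁺ = {C, D}; {D} is not a superkey, so BCNF fails.
Its right-hand attributes {C} are all prime, as are those of every other non-superkey FD — the relation is in 3NF.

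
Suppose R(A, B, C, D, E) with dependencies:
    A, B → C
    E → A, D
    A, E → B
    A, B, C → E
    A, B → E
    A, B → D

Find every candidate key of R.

{A, B}, {E}

Closure of {E} is {A, B, C, D, E}, the whole schema; {E} is a candidate key.
Closure of {A, B} is {A, B, C, D, E}, the whole schema; {A, B} is a candidate key.
Any other superkey properly contains one of these, so there are no further candidate keys.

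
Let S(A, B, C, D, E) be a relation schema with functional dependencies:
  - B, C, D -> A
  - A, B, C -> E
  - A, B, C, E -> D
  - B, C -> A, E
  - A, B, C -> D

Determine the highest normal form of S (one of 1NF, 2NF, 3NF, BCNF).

Candidate key: {B, C}. Prime attributes: {B, C}.
The left-hand side of every FD is a superkey, so BCNF is satisfied.

BCNF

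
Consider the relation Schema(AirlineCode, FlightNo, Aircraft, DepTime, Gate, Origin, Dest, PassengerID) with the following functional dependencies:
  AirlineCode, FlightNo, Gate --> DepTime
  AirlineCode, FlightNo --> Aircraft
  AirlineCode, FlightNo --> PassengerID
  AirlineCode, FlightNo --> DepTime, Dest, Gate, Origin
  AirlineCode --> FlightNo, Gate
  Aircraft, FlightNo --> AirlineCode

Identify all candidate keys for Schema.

{Aircraft, FlightNo}, {AirlineCode}

{AirlineCode} is a candidate key since {AirlineCode}⁺ = {Aircraft, AirlineCode, DepTime, Dest, FlightNo, Gate, Origin, PassengerID} covers every attribute.
{Aircraft, FlightNo} is a candidate key since {Aircraft, FlightNo}⁺ = {Aircraft, AirlineCode, DepTime, Dest, FlightNo, Gate, Origin, PassengerID} covers every attribute.
Any other superkey properly contains one of these, so there are no further candidate keys.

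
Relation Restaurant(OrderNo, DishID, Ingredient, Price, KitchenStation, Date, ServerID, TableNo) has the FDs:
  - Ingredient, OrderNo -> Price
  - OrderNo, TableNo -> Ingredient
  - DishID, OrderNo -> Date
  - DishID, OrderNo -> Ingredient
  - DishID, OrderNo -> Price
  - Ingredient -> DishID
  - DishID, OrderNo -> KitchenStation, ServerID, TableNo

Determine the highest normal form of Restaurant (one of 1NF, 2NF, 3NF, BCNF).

Candidate keys: {DishID, OrderNo}, {Ingredient, OrderNo}, {OrderNo, TableNo}. Prime attributes: {DishID, Ingredient, OrderNo, TableNo}.
Ingredient -> DishID breaks BCNF: {Ingredient}⁺ = {DishID, Ingredient}, so {Ingredient} is not a superkey.
But every attribute on its right side ({DishID}) is prime, and the same holds for every other non-superkey FD, so 3NF still holds.

3NF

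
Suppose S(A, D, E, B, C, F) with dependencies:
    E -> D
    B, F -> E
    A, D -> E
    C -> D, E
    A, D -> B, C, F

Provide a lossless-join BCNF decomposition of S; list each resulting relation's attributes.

{A, B, C, F}; {B, E, F}; {D, E}

Candidate keys of the original relation: {A, B, F}, {A, C}, {A, D}, {A, E}.
In {A, B, C, D, E, F}, {E} is not a superkey ({E}⁺ restricted to this set is {D, E}), so split on E -> D into {D, E} and {A, B, C, E, F}.
{D, E}: every determinant is a superkey — BCNF.
In {A, B, C, E, F}, {B, F} is not a superkey ({B, F}⁺ restricted to this set is {B, E, F}), so split on B, F -> E into {B, E, F} and {A, B, C, F}.
{B, E, F}: every determinant is a superkey — BCNF.
{A, B, C, F}: every determinant is a superkey — BCNF.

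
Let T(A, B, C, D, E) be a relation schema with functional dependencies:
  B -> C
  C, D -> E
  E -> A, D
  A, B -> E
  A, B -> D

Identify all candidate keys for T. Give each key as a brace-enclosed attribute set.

Attributes never on any right-hand side: {B} — every candidate key must contain it.
{A, B}⁺ = {A, B, C, D, E}, which is every attribute, so {A, B} is a candidate key.
{B, D}⁺ = {A, B, C, D, E}, which is every attribute, so {B, D} is a candidate key.
{B, E}⁺ = {A, B, C, D, E}, which is every attribute, so {B, E} is a candidate key.
Any other superkey properly contains one of these, so there are no further candidate keys.

{A, B}, {B, D}, {B, E}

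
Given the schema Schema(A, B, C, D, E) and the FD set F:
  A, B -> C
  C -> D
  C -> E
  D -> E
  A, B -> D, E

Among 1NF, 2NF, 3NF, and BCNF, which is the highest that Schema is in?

Candidate key: {A, B}. Prime attributes: {A, B}.
For C -> D we have {C}⁺ = {C, D, E}; {C} is not a superkey, so BCNF fails.
C -> D has non-prime {D} on the right and a non-superkey on the left, so 3NF fails.
No proper subset of a key has a non-prime attribute in its closure, so there is no partial dependency; 2NF holds.

2NF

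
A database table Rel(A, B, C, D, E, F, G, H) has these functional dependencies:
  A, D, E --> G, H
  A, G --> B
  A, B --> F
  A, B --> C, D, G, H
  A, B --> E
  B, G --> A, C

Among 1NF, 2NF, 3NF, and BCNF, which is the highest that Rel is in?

BCNF

Candidate keys: {A, B}, {A, D, E}, {A, G}, {B, G}. Prime attributes: {A, B, D, E, G}.
Each dependency's left side is a superkey — BCNF holds.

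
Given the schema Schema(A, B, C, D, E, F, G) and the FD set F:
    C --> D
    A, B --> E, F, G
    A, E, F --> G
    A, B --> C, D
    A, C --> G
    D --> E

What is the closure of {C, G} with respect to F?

Start with {C, G}.
C --> D applies; add {D} → now {C, D, G}.
D --> E applies; add {E} → now {C, D, E, G}.
No further FD applies.

{C, D, E, G}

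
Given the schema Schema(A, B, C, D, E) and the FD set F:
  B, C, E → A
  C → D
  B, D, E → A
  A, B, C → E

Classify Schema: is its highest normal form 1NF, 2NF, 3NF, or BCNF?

Candidate keys: {A, B, C}, {B, C, E}. Prime attributes: {A, B, C, E}.
For C → D we have {C}⁺ = {C, D}; {C} is not a superkey, so BCNF fails.
C → D determines the non-prime attribute {D} from a non-superkey — 3NF is violated.
{C} is a proper subset of the key {A, B, C}, and {C}⁺ contains the non-prime attribute {D} — a partial dependency, so 2NF is violated.

1NF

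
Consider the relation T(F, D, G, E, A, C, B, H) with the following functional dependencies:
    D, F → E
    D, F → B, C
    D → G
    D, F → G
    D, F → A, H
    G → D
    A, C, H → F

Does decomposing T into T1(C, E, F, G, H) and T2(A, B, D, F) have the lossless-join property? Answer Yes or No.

Common attributes: {F}; their closure is {F}.
The closure covers neither T1 nor T2 entirely; the join is not lossless.

No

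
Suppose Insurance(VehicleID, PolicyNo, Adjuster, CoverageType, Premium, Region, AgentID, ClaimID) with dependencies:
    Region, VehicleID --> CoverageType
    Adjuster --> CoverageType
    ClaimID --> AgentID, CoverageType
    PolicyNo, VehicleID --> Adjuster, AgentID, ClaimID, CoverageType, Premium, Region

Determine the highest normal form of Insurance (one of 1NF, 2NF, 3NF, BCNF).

2NF

Candidate key: {PolicyNo, VehicleID}. Prime attributes: {PolicyNo, VehicleID}.
For Region, VehicleID --> CoverageType we have {Region, VehicleID}⁺ = {CoverageType, Region, VehicleID}; {Region, VehicleID} is not a superkey, so BCNF fails.
Because {CoverageType} is non-prime and the left side of Region, VehicleID --> CoverageType is not a superkey, the relation is not in 3NF.
No non-prime attribute depends on a proper subset of any candidate key, so 2NF holds.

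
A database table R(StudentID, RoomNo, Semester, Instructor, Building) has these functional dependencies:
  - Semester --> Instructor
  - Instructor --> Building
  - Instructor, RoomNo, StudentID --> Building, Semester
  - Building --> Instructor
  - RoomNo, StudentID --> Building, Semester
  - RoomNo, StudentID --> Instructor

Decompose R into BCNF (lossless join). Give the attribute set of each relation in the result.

Candidate key of the original relation: {RoomNo, StudentID}.
{Building, Instructor, RoomNo, Semester, StudentID}: {Semester} determines {Building, Instructor, Semester} here but is not a superkey — split on Semester --> Building, Instructor, giving {Building, Instructor, Semester} and {RoomNo, Semester, StudentID}.
{Building, Instructor, Semester}: {Instructor} determines {Building, Instructor} here but is not a superkey — split on Instructor --> Building, giving {Building, Instructor} and {Instructor, Semester}.
{Building, Instructor} is in BCNF.
{Instructor, Semester} is in BCNF.
{RoomNo, Semester, StudentID} is in BCNF.

{Building, Instructor}; {Instructor, Semester}; {RoomNo, Semester, StudentID}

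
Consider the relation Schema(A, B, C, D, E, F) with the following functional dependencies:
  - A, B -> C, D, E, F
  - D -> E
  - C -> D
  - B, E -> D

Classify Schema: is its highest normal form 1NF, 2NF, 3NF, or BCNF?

2NF

Candidate key: {A, B}. Prime attributes: {A, B}.
D -> E breaks BCNF: {D}⁺ = {D, E}, so {D} is not a superkey.
D -> E determines the non-prime attribute {E} from a non-superkey — 3NF is violated.
No non-prime attribute depends on a proper subset of any candidate key, so 2NF holds.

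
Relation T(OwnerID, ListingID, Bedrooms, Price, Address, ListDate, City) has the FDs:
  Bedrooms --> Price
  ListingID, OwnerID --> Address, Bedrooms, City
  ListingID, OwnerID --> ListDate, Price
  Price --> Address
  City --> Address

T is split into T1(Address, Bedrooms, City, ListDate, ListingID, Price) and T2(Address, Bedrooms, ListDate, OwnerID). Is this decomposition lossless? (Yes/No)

No

T1 ∩ T2 = {Address, Bedrooms, ListDate}; its closure under F is {Address, Bedrooms, ListDate, Price}.
Neither T1 nor T2 is contained in that closure, so the decomposition is lossy.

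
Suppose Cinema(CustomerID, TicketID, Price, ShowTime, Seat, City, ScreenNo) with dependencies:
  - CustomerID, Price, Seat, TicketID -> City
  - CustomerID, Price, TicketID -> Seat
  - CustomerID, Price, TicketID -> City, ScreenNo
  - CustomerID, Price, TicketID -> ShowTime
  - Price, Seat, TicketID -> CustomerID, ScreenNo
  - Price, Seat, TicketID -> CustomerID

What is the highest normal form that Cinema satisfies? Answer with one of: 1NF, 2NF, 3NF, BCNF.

BCNF

Candidate keys: {CustomerID, Price, TicketID}, {Price, Seat, TicketID}. Prime attributes: {CustomerID, Price, Seat, TicketID}.
Each dependency's left side is a superkey — BCNF holds.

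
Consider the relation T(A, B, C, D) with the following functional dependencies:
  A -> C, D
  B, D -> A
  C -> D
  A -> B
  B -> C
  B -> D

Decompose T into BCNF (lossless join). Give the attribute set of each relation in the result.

Candidate keys of the original relation: {A}, {B}.
Within {A, B, C, D}: {C}⁺ ∩ {A, B, C, D} = {C, D}, not the whole set, so C -> D violates BCNF; decompose into {C, D} and {A, B, C}.
{C, D} has no BCNF violation.
{A, B, C} has no BCNF violation.

{A, B, C}; {C, D}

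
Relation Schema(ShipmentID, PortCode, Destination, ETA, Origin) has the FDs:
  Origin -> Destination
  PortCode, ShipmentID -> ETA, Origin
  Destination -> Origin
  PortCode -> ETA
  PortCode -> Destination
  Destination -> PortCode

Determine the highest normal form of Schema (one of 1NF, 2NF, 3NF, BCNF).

Candidate keys: {Destination, ShipmentID}, {Origin, ShipmentID}, {PortCode, ShipmentID}. Prime attributes: {Destination, Origin, PortCode, ShipmentID}.
For Origin -> Destination we have {Origin}⁺ = {Destination, ETA, Origin, PortCode}; {Origin} is not a superkey, so BCNF fails.
PortCode -> ETA determines the non-prime attribute {ETA} from a non-superkey — 3NF is violated.
The proper key subset {Destination} of {Destination, ShipmentID} determines non-prime {ETA}, so the relation is not even in 2NF.

1NF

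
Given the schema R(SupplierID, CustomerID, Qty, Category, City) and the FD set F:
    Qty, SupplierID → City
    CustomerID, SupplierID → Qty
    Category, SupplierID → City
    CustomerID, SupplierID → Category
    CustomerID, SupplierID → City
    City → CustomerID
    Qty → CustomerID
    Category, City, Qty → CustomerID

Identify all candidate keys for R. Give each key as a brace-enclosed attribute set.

Attributes never on any right-hand side: {SupplierID} — every candidate key must contain it.
{Category, SupplierID}⁺ = {Category, City, CustomerID, Qty, SupplierID}, which is every attribute, so {Category, SupplierID} is a candidate key.
{City, SupplierID}⁺ = {Category, City, CustomerID, Qty, SupplierID}, which is every attribute, so {City, SupplierID} is a candidate key.
{CustomerID, SupplierID}⁺ = {Category, City, CustomerID, Qty, SupplierID}, which is every attribute, so {CustomerID, SupplierID} is a candidate key.
{Qty, SupplierID}⁺ = {Category, City, CustomerID, Qty, SupplierID}, which is every attribute, so {Qty, SupplierID} is a candidate key.
These are minimal and exhaustive — every other superkey contains one of them.

{Category, SupplierID}, {City, SupplierID}, {CustomerID, SupplierID}, {Qty, SupplierID}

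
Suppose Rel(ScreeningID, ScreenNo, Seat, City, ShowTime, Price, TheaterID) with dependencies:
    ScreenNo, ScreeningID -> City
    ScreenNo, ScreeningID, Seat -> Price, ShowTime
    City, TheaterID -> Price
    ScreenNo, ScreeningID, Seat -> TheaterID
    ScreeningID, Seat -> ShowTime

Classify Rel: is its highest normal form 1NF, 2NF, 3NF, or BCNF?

Candidate key: {ScreenNo, ScreeningID, Seat}. Prime attributes: {ScreenNo, ScreeningID, Seat}.
ScreenNo, ScreeningID -> City: {ScreenNo, ScreeningID}⁺ = {City, ScreenNo, ScreeningID}, which is not all of the attributes, so the left side is not a superkey — BCNF is violated.
ScreenNo, ScreeningID -> City determines the non-prime attribute {City} from a non-superkey — 3NF is violated.
Since {ScreenNo, ScreeningID} ⊂ {ScreenNo, ScreeningID, Seat} and {ScreenNo, ScreeningID}⁺ ⊇ {City} with {City} non-prime, there is a partial dependency; 2NF fails.

1NF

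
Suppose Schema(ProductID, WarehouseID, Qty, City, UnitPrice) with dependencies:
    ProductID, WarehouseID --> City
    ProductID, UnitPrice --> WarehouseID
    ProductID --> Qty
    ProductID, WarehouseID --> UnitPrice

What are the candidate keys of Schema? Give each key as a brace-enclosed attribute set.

{ProductID} never appears on the right of any FD, so every key must include it.
{ProductID, UnitPrice}⁺ = {City, ProductID, Qty, UnitPrice, WarehouseID}, which is every attribute, so {ProductID, UnitPrice} is a candidate key.
{ProductID, WarehouseID}⁺ = {City, ProductID, Qty, UnitPrice, WarehouseID}, which is every attribute, so {ProductID, WarehouseID} is a candidate key.
These are minimal and exhaustive — every other superkey contains one of them.

{ProductID, UnitPrice}, {ProductID, WarehouseID}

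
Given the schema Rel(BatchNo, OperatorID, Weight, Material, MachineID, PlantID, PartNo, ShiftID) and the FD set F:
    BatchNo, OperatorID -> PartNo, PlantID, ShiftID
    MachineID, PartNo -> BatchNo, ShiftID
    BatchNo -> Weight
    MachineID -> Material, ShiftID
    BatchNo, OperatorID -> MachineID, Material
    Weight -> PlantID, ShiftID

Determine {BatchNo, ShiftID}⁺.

Start with {BatchNo, ShiftID}.
BatchNo -> Weight applies; add {Weight} → now {BatchNo, ShiftID, Weight}.
Weight -> PlantID, ShiftID applies; add {PlantID} → now {BatchNo, PlantID, ShiftID, Weight}.
No further FD applies.

{BatchNo, PlantID, ShiftID, Weight}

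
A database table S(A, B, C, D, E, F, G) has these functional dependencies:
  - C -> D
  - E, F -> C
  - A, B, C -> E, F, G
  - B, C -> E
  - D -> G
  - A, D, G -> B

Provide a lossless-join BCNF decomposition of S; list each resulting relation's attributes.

Candidate keys of the original relation: {A, C}, {A, E, F}.
In {A, B, C, D, E, F, G}, {C} is not a superkey ({C}⁺ restricted to this set is {C, D, G}), so split on C -> D, G into {C, D, G} and {A, B, C, E, F}.
In {C, D, G}, {D} is not a superkey ({D}⁺ restricted to this set is {D, G}), so split on D -> G into {D, G} and {C, D}.
{D, G} has no BCNF violation.
{C, D} has no BCNF violation.
In {A, B, C, E, F}, {E, F} is not a superkey ({E, F}⁺ restricted to this set is {C, E, F}), so split on E, F -> C into {C, E, F} and {A, B, E, F}.
{C, E, F} has no BCNF violation.
{A, B, E, F} has no BCNF violation.

{A, B, E, F}; {C, D}; {C, E, F}; {D, G}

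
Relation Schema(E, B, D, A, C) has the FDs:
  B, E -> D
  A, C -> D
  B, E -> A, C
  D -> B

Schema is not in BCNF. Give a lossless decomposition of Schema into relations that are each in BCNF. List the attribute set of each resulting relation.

Candidate keys of the original relation: {A, C, E}, {B, E}, {D, E}.
In {A, B, C, D, E}, {A, C} is not a superkey ({A, C}⁺ restricted to this set is {A, B, C, D}), so split on A, C -> B, D into {A, B, C, D} and {A, C, E}.
In {A, B, C, D}, {D} is not a superkey ({D}⁺ restricted to this set is {B, D}), so split on D -> B into {B, D} and {A, C, D}.
{B, D}: every determinant is a superkey — BCNF.
{A, C, D}: every determinant is a superkey — BCNF.
{A, C, E}: every determinant is a superkey — BCNF.

{A, C, D}; {A, C, E}; {B, D}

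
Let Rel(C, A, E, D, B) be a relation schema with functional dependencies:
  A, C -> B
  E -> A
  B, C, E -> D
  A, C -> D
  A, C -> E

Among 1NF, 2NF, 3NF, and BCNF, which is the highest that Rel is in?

3NF

Candidate keys: {A, C}, {C, E}. Prime attributes: {A, C, E}.
For E -> A we have {E}⁺ = {A, E}; {E} is not a superkey, so BCNF fails.
Since {A} ⊆ prime attributes and every other non-superkey FD also has a prime right side, the schema is in 3NF.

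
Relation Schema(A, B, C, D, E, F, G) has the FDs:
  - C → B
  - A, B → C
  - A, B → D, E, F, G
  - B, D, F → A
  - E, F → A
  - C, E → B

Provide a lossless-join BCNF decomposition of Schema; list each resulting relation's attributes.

{A, E, F}; {B, C}; {C, D, E, F, G}

Candidate keys of the original relation: {A, B}, {A, C}, {B, D, F}, {B, E, F}, {C, D, F}, {C, E, F}.
{A, B, C, D, E, F, G}: {C} determines {B, C} here but is not a superkey — split on C → B, giving {B, C} and {A, C, D, E, F, G}.
{B, C}: every determinant is a superkey — BCNF.
{A, C, D, E, F, G}: {E, F} determines {A, E, F} here but is not a superkey — split on E, F → A, giving {A, E, F} and {C, D, E, F, G}.
{A, E, F}: every determinant is a superkey — BCNF.
{C, D, E, F, G}: every determinant is a superkey — BCNF.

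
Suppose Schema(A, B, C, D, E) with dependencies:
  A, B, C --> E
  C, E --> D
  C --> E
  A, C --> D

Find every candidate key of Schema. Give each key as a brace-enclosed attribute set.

{A, B, C} never appear on the right of any FD, so every key must include all of them.
{A, B, C}⁺ = {A, B, C, D, E}, which is every attribute, so {A, B, C} is a candidate key.
Every other attribute set either contains this one or has a smaller closure.

{A, B, C}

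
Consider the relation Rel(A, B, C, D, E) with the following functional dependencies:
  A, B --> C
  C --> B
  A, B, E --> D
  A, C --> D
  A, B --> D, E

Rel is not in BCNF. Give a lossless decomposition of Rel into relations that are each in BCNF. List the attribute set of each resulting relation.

{A, C, D, E}; {B, C}

Candidate keys of the original relation: {A, B}, {A, C}.
In {A, B, C, D, E}, {C} is not a superkey ({C}⁺ restricted to this set is {B, C}), so split on C --> B into {B, C} and {A, C, D, E}.
{B, C} is in BCNF.
{A, C, D, E} is in BCNF.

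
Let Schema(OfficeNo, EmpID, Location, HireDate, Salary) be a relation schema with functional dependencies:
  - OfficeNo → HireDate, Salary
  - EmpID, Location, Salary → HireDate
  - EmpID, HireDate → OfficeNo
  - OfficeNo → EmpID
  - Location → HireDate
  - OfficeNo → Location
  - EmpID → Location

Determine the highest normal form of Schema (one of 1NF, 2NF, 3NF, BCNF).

Candidate keys: {EmpID}, {OfficeNo}. Prime attributes: {EmpID, OfficeNo}.
For Location → HireDate we have {Location}⁺ = {HireDate, Location}; {Location} is not a superkey, so BCNF fails.
Because {HireDate} is non-prime and the left side of Location → HireDate is not a superkey, the relation is not in 3NF.
Every candidate key is a single attribute, so no partial dependency is possible; 2NF holds.

2NF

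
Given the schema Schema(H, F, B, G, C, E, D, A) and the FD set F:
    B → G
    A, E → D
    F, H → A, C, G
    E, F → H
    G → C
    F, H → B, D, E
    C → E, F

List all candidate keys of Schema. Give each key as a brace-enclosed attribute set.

{B}, {C}, {E, F}, {F, H}, {G}

{B} is a candidate key since {B}⁺ = {A, B, C, D, E, F, G, H} covers every attribute.
{C} is a candidate key since {C}⁺ = {A, B, C, D, E, F, G, H} covers every attribute.
{G} is a candidate key since {G}⁺ = {A, B, C, D, E, F, G, H} covers every attribute.
{E, F} is a candidate key since {E, F}⁺ = {A, B, C, D, E, F, G, H} covers every attribute.
{F, H} is a candidate key since {F, H}⁺ = {A, B, C, D, E, F, G, H} covers every attribute.
These are minimal and exhaustive — every other superkey contains one of them.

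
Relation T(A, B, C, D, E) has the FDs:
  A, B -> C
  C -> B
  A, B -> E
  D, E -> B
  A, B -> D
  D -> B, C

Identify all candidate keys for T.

No FD produces {A}, so it must be in every candidate key.
{A, B}⁺ = {A, B, C, D, E} — all of the relation — so {A, B} is a candidate key.
{A, C}⁺ = {A, B, C, D, E} — all of the relation — so {A, C} is a candidate key.
{A, D}⁺ = {A, B, C, D, E} — all of the relation — so {A, D} is a candidate key.
Any other superkey properly contains one of these, so there are no further candidate keys.

{A, B}, {A, C}, {A, D}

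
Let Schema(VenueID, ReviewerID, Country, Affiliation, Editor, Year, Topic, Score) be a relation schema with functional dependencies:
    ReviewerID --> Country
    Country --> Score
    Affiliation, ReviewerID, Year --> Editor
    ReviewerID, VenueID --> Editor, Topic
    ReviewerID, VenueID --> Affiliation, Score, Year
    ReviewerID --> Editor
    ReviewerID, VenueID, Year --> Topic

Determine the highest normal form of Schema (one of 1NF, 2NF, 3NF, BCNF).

Candidate key: {ReviewerID, VenueID}. Prime attributes: {ReviewerID, VenueID}.
ReviewerID --> Country breaks BCNF: {ReviewerID}⁺ = {Country, Editor, ReviewerID, Score}, so {ReviewerID} is not a superkey.
ReviewerID --> Country determines the non-prime attribute {Country} from a non-superkey — 3NF is violated.
Since {ReviewerID} ⊂ {ReviewerID, VenueID} and {ReviewerID}⁺ ⊇ {Country, Editor, Score} with {Country, Editor, Score} non-prime, there is a partial dependency; 2NF fails.

1NF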